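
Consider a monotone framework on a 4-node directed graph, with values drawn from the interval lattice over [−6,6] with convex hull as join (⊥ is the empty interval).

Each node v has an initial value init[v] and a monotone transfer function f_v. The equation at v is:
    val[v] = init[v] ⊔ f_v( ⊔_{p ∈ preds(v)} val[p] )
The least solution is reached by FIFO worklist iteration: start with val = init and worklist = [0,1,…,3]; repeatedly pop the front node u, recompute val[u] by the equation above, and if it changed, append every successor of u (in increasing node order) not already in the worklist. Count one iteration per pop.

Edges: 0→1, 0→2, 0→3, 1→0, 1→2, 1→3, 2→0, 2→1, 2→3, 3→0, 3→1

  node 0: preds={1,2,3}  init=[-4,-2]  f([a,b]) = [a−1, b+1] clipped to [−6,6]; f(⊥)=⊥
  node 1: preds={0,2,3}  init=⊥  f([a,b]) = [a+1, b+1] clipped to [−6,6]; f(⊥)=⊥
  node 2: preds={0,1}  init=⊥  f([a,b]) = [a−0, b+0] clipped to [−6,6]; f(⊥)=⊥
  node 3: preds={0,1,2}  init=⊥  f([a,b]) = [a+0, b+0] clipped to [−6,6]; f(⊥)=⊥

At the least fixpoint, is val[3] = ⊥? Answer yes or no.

Worklist (22 pops):
  #1 pop 0: in=⊥ → [-4,-2] (no change)
  #2 pop 1: in=[-4,-2] → [-3,-1] (was ⊥); enqueue [0]
  #3 pop 2: in=[-4,-1] → [-4,-1] (was ⊥); enqueue [1]
  #4 pop 3: in=[-4,-1] → [-4,-1] (was ⊥); enqueue []
  #5 pop 0: in=[-4,-1] → [-5,0] (was [-4,-2]); enqueue [2,3]
  #6 pop 1: in=[-5,0] → [-4,1] (was [-3,-1]); enqueue [0]
  #7 pop 2: in=[-5,1] → [-5,1] (was [-4,-1]); enqueue [1]
  #8 pop 3: in=[-5,1] → [-5,1] (was [-4,-1]); enqueue []
  #9 pop 0: in=[-5,1] → [-6,2] (was [-5,0]); enqueue [2,3]
  #10 pop 1: in=[-6,2] → [-5,3] (was [-4,1]); enqueue [0]
  #11 pop 2: in=[-6,3] → [-6,3] (was [-5,1]); enqueue [1]
  #12 pop 3: in=[-6,3] → [-6,3] (was [-5,1]); enqueue []
  #13 pop 0: in=[-6,3] → [-6,4] (was [-6,2]); enqueue [2,3]
  #14 pop 1: in=[-6,4] → [-5,5] (was [-5,3]); enqueue [0]
  #15 pop 2: in=[-6,5] → [-6,5] (was [-6,3]); enqueue [1]
  #16 pop 3: in=[-6,5] → [-6,5] (was [-6,3]); enqueue []
  #17 pop 0: in=[-6,5] → [-6,6] (was [-6,4]); enqueue [2,3]
  #18 pop 1: in=[-6,6] → [-5,6] (was [-5,5]); enqueue [0]
  #19 pop 2: in=[-6,6] → [-6,6] (was [-6,5]); enqueue [1]
  #20 pop 3: in=[-6,6] → [-6,6] (was [-6,5]); enqueue []
  #21 pop 0: in=[-6,6] → [-6,6] (no change)
  #22 pop 1: in=[-6,6] → [-5,6] (no change)

Fixpoint:
  val[0] = [-6,6]
  val[1] = [-5,6]
  val[2] = [-6,6]
  val[3] = [-6,6]

no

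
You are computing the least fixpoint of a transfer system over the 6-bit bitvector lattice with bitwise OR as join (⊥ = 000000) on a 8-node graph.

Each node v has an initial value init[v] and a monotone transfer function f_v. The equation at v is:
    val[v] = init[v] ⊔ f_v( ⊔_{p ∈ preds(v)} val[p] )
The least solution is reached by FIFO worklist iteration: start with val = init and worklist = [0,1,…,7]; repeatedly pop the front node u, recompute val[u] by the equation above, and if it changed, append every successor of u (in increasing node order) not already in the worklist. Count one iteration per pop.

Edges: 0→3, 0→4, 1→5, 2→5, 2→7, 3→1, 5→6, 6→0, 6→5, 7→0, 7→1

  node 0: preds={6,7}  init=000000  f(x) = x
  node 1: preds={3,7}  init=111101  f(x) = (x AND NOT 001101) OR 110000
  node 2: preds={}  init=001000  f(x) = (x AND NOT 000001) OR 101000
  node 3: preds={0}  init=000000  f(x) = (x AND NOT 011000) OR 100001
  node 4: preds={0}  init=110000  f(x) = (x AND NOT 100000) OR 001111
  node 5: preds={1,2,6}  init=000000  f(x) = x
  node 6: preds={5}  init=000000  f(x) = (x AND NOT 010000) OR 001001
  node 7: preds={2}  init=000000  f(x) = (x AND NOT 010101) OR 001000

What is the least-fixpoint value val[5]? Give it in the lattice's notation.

111101

Trace (14 dequeues):
  [1] u=0 | in 000000 | out 000000 | ==
  [2] u=1 | in 000000 | out 111101 | ==
  [3] u=2 | in 000000 | out 101000 | prev 001000 | push {}
  [4] u=3 | in 000000 | out 100001 | prev 000000 | push {1}
  [5] u=4 | in 000000 | out 111111 | prev 110000 | push {}
  [6] u=5 | in 111101 | out 111101 | prev 000000 | push {}
  [7] u=6 | in 111101 | out 101101 | prev 000000 | push {0,5}
  [8] u=7 | in 101000 | out 101000 | prev 000000 | push {}
  [9] u=1 | in 101001 | out 111101 | ==
  [10] u=0 | in 101101 | out 101101 | prev 000000 | push {3,4}
  [11] u=5 | in 111101 | out 111101 | ==
  [12] u=3 | in 101101 | out 100101 | prev 100001 | push {1}
  [13] u=4 | in 101101 | out 111111 | ==
  [14] u=1 | in 101101 | out 111101 | ==

Converged values:
  [0] 101101
  [1] 111101
  [2] 101000
  [3] 100101
  [4] 111111
  [5] 111101
  [6] 101101
  [7] 101000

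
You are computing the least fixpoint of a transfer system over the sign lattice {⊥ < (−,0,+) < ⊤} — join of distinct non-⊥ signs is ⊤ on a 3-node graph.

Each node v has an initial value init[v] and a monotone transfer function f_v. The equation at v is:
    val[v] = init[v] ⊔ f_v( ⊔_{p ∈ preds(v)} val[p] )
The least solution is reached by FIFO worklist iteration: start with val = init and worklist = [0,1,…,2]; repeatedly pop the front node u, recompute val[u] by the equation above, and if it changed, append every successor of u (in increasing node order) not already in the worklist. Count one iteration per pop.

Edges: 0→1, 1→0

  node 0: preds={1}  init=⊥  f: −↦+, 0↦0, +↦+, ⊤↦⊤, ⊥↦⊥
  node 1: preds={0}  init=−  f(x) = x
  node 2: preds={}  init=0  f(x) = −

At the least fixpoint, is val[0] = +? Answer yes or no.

Worklist (5 pops):
  #1 pop 0: in=− → + (was ⊥); enqueue []
  #2 pop 1: in=+ → ⊤ (was −); enqueue [0]
  #3 pop 2: in=⊥ → ⊤ (was 0); enqueue []
  #4 pop 0: in=⊤ → ⊤ (was +); enqueue [1]
  #5 pop 1: in=⊤ → ⊤ (no change)

Fixpoint:
  val[0] = ⊤
  val[1] = ⊤
  val[2] = ⊤

no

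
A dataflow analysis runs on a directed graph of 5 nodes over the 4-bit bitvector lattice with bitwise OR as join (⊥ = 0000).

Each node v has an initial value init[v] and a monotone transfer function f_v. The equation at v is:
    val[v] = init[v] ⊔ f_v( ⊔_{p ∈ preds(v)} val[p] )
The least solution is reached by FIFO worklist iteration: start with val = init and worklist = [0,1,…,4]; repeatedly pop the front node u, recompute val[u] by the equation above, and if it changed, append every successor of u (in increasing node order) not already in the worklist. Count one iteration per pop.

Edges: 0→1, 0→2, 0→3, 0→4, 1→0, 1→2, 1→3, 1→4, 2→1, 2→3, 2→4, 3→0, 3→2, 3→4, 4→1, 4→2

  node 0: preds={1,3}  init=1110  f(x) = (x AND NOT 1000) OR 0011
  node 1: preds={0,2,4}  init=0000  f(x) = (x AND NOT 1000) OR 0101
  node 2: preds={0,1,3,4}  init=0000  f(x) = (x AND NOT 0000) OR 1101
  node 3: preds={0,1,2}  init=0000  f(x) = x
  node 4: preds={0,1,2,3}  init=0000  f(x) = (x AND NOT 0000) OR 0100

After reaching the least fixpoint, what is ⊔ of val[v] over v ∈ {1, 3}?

Trace (8 dequeues):
  [1] u=0 | in 0000 | out 1111 | prev 1110 | push {}
  [2] u=1 | in 1111 | out 0111 | prev 0000 | push {0}
  [3] u=2 | in 1111 | out 1111 | prev 0000 | push {1}
  [4] u=3 | in 1111 | out 1111 | prev 0000 | push {2}
  [5] u=4 | in 1111 | out 1111 | prev 0000 | push {}
  [6] u=0 | in 1111 | out 1111 | ==
  [7] u=1 | in 1111 | out 0111 | ==
  [8] u=2 | in 1111 | out 1111 | ==

Converged values:
  [0] 1111
  [1] 0111
  [2] 1111
  [3] 1111
  [4] 1111

1111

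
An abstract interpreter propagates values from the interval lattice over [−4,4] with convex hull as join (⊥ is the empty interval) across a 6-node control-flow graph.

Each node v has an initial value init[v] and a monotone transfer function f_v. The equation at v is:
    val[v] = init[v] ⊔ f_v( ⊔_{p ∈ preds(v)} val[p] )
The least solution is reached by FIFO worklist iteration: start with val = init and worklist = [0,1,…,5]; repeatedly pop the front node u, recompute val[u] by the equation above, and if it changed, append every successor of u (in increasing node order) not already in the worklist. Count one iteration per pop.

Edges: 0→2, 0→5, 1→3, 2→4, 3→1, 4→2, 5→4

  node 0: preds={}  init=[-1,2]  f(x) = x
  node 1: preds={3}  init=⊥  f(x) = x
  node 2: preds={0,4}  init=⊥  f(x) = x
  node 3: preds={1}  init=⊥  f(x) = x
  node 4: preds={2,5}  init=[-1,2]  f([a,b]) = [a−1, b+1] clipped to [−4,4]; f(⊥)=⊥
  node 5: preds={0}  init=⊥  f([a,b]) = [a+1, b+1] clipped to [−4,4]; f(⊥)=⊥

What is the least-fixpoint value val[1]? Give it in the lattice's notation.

⊥

Iteration log — 12 steps:
  step 1. node 0  ⊔preds=⊥  new=[-1,2]  stable
  step 2. node 1  ⊔preds=⊥  new=⊥  stable
  step 3. node 2  ⊔preds=[-1,2]  new=[-1,2]  old=⊥  +wl: 
  step 4. node 3  ⊔preds=⊥  new=⊥  stable
  step 5. node 4  ⊔preds=[-1,2]  new=[-2,3]  old=[-1,2]  +wl: 2
  step 6. node 5  ⊔preds=[-1,2]  new=[0,3]  old=⊥  +wl: 4
  step 7. node 2  ⊔preds=[-2,3]  new=[-2,3]  old=[-1,2]  +wl: 
  step 8. node 4  ⊔preds=[-2,3]  new=[-3,4]  old=[-2,3]  +wl: 2
  step 9. node 2  ⊔preds=[-3,4]  new=[-3,4]  old=[-2,3]  +wl: 4
  step 10. node 4  ⊔preds=[-3,4]  new=[-4,4]  old=[-3,4]  +wl: 2
  step 11. node 2  ⊔preds=[-4,4]  new=[-4,4]  old=[-3,4]  +wl: 4
  step 12. node 4  ⊔preds=[-4,4]  new=[-4,4]  stable

Least fixpoint reached:
  node 0: [-1,2]
  node 1: ⊥
  node 2: [-4,4]
  node 3: ⊥
  node 4: [-4,4]
  node 5: [0,3]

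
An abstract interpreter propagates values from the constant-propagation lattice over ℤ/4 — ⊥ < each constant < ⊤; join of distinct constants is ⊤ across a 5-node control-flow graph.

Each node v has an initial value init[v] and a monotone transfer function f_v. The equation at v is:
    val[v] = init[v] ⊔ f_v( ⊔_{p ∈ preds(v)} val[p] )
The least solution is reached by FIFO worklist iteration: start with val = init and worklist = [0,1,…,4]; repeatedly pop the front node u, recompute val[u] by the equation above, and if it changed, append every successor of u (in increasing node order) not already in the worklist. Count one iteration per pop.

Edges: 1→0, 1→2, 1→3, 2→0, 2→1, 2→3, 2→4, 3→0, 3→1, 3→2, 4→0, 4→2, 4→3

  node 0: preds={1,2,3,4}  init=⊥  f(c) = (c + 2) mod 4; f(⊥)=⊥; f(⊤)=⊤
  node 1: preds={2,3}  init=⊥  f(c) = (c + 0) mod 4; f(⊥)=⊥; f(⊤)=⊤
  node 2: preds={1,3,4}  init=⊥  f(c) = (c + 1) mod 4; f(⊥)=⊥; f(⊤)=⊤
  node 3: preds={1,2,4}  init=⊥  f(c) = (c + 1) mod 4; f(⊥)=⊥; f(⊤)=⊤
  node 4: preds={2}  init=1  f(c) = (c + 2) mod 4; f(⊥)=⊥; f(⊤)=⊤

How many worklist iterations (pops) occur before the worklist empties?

Iteration log — 12 steps:
  step 1. node 0  ⊔preds=1  new=3  old=⊥  +wl: 
  step 2. node 1  ⊔preds=⊥  new=⊥  stable
  step 3. node 2  ⊔preds=1  new=2  old=⊥  +wl: 0,1
  step 4. node 3  ⊔preds=⊤  new=⊤  old=⊥  +wl: 2
  step 5. node 4  ⊔preds=2  new=⊤  old=1  +wl: 3
  step 6. node 0  ⊔preds=⊤  new=⊤  old=3  +wl: 
  step 7. node 1  ⊔preds=⊤  new=⊤  old=⊥  +wl: 0
  step 8. node 2  ⊔preds=⊤  new=⊤  old=2  +wl: 1,4
  step 9. node 3  ⊔preds=⊤  new=⊤  stable
  step 10. node 0  ⊔preds=⊤  new=⊤  stable
  step 11. node 1  ⊔preds=⊤  new=⊤  stable
  step 12. node 4  ⊔preds=⊤  new=⊤  stable

Least fixpoint reached:
  node 0: ⊤
  node 1: ⊤
  node 2: ⊤
  node 3: ⊤
  node 4: ⊤

12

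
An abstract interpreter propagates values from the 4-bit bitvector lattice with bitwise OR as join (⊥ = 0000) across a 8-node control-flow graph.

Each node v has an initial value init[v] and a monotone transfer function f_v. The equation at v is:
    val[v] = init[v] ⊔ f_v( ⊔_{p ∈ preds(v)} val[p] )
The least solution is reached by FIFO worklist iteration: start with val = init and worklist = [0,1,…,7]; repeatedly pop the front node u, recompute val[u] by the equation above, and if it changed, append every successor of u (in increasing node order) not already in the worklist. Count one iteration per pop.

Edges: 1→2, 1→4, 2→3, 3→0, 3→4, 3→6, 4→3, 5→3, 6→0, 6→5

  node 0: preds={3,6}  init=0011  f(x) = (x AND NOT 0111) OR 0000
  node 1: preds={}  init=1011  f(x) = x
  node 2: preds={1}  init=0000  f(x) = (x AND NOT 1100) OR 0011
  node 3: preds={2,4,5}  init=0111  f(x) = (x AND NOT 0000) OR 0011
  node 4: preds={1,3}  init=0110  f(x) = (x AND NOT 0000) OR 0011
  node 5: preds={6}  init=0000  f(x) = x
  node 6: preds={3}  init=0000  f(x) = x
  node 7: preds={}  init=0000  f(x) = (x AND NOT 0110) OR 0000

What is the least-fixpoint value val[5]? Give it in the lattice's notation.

1111

Worklist (17 pops):
  #1 pop 0: in=0111 → 0011 (no change)
  #2 pop 1: in=0000 → 1011 (no change)
  #3 pop 2: in=1011 → 0011 (was 0000); enqueue []
  #4 pop 3: in=0111 → 0111 (no change)
  #5 pop 4: in=1111 → 1111 (was 0110); enqueue [3]
  #6 pop 5: in=0000 → 0000 (no change)
  #7 pop 6: in=0111 → 0111 (was 0000); enqueue [0,5]
  #8 pop 7: in=0000 → 0000 (no change)
  #9 pop 3: in=1111 → 1111 (was 0111); enqueue [4,6]
  #10 pop 0: in=1111 → 1011 (was 0011); enqueue []
  #11 pop 5: in=0111 → 0111 (was 0000); enqueue [3]
  #12 pop 4: in=1111 → 1111 (no change)
  #13 pop 6: in=1111 → 1111 (was 0111); enqueue [0,5]
  #14 pop 3: in=1111 → 1111 (no change)
  #15 pop 0: in=1111 → 1011 (no change)
  #16 pop 5: in=1111 → 1111 (was 0111); enqueue [3]
  #17 pop 3: in=1111 → 1111 (no change)

Fixpoint:
  val[0] = 1011
  val[1] = 1011
  val[2] = 0011
  val[3] = 1111
  val[4] = 1111
  val[5] = 1111
  val[6] = 1111
  val[7] = 0000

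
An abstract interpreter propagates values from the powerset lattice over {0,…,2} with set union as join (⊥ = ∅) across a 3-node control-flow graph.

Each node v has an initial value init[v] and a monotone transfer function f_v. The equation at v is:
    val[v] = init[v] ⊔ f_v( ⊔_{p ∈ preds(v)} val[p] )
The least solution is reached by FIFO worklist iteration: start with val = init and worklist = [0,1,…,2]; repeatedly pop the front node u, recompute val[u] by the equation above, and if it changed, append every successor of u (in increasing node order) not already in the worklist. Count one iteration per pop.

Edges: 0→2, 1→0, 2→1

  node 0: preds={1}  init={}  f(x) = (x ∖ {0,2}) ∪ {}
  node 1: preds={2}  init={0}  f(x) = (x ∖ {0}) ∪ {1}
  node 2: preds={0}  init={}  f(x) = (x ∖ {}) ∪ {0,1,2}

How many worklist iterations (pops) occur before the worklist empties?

7

Trace (7 dequeues):
  [1] u=0 | in {0} | out {} | ==
  [2] u=1 | in {} | out {0,1} | prev {0} | push {0}
  [3] u=2 | in {} | out {0,1,2} | prev {} | push {1}
  [4] u=0 | in {0,1} | out {1} | prev {} | push {2}
  [5] u=1 | in {0,1,2} | out {0,1,2} | prev {0,1} | push {0}
  [6] u=2 | in {1} | out {0,1,2} | ==
  [7] u=0 | in {0,1,2} | out {1} | ==

Converged values:
  [0] {1}
  [1] {0,1,2}
  [2] {0,1,2}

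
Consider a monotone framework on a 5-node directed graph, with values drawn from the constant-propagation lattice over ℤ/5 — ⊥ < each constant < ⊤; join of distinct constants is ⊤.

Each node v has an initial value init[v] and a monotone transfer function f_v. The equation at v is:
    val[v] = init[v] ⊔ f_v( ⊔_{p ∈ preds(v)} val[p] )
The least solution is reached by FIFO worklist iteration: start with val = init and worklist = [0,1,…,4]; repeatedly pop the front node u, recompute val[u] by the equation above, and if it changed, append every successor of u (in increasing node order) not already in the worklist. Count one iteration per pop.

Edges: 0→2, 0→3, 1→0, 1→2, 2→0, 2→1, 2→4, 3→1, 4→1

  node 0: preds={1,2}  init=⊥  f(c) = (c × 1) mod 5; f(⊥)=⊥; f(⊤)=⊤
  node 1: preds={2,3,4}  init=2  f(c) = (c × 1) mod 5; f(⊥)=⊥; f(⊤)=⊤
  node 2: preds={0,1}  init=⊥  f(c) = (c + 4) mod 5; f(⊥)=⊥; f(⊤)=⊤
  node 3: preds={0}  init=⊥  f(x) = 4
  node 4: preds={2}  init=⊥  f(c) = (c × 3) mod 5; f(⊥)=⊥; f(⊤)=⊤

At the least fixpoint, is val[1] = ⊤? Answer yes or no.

Iteration log — 13 steps:
  step 1. node 0  ⊔preds=2  new=2  old=⊥  +wl: 
  step 2. node 1  ⊔preds=⊥  new=2  stable
  step 3. node 2  ⊔preds=2  new=1  old=⊥  +wl: 0,1
  step 4. node 3  ⊔preds=2  new=4  old=⊥  +wl: 
  step 5. node 4  ⊔preds=1  new=3  old=⊥  +wl: 
  step 6. node 0  ⊔preds=⊤  new=⊤  old=2  +wl: 2,3
  step 7. node 1  ⊔preds=⊤  new=⊤  old=2  +wl: 0
  step 8. node 2  ⊔preds=⊤  new=⊤  old=1  +wl: 1,4
  step 9. node 3  ⊔preds=⊤  new=4  stable
  step 10. node 0  ⊔preds=⊤  new=⊤  stable
  step 11. node 1  ⊔preds=⊤  new=⊤  stable
  step 12. node 4  ⊔preds=⊤  new=⊤  old=3  +wl: 1
  step 13. node 1  ⊔preds=⊤  new=⊤  stable

Least fixpoint reached:
  node 0: ⊤
  node 1: ⊤
  node 2: ⊤
  node 3: 4
  node 4: ⊤

yes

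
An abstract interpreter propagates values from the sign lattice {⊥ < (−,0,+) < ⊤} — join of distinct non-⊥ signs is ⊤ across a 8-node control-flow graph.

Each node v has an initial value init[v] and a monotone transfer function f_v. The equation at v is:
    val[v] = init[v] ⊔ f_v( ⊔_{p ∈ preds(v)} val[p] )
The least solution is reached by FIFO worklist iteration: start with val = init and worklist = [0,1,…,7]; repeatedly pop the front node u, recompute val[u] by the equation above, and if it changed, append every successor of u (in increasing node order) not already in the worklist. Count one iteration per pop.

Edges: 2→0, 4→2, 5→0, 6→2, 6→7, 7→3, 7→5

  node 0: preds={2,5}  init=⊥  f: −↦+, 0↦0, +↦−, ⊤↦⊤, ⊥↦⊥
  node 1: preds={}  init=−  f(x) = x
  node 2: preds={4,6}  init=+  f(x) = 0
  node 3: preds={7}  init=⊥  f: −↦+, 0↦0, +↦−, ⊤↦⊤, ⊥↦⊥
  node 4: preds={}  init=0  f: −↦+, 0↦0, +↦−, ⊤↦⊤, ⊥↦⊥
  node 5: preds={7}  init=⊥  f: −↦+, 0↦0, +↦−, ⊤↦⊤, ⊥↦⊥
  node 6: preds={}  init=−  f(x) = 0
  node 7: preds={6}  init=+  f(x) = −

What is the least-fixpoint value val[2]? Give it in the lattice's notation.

Worklist (13 pops):
  #1 pop 0: in=+ → − (was ⊥); enqueue []
  #2 pop 1: in=⊥ → − (no change)
  #3 pop 2: in=⊤ → ⊤ (was +); enqueue [0]
  #4 pop 3: in=+ → − (was ⊥); enqueue []
  #5 pop 4: in=⊥ → 0 (no change)
  #6 pop 5: in=+ → − (was ⊥); enqueue []
  #7 pop 6: in=⊥ → ⊤ (was −); enqueue [2]
  #8 pop 7: in=⊤ → ⊤ (was +); enqueue [3,5]
  #9 pop 0: in=⊤ → ⊤ (was −); enqueue []
  #10 pop 2: in=⊤ → ⊤ (no change)
  #11 pop 3: in=⊤ → ⊤ (was −); enqueue []
  #12 pop 5: in=⊤ → ⊤ (was −); enqueue [0]
  #13 pop 0: in=⊤ → ⊤ (no change)

Fixpoint:
  val[0] = ⊤
  val[1] = −
  val[2] = ⊤
  val[3] = ⊤
  val[4] = 0
  val[5] = ⊤
  val[6] = ⊤
  val[7] = ⊤

⊤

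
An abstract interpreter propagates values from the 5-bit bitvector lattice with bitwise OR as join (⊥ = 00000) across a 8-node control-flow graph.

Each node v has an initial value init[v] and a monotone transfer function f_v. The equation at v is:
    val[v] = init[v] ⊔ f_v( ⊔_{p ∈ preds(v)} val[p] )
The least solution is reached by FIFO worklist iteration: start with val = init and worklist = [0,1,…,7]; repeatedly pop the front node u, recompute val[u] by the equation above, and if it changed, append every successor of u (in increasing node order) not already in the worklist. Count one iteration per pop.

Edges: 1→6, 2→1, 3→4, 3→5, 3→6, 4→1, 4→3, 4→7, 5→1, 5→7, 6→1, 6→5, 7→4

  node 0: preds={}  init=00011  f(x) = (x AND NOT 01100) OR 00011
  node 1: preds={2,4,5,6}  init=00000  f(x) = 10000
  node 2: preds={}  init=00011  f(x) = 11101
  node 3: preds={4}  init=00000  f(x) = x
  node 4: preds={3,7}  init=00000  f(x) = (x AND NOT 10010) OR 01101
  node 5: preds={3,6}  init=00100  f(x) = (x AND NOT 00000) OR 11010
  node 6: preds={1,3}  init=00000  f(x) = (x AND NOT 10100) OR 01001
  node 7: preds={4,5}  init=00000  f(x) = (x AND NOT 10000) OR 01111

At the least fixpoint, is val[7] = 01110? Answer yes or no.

Iteration log — 15 steps:
  step 1. node 0  ⊔preds=00000  new=00011  stable
  step 2. node 1  ⊔preds=00111  new=10000  old=00000  +wl: 
  step 3. node 2  ⊔preds=00000  new=11111  old=00011  +wl: 1
  step 4. node 3  ⊔preds=00000  new=00000  stable
  step 5. node 4  ⊔preds=00000  new=01101  old=00000  +wl: 3
  step 6. node 5  ⊔preds=00000  new=11110  old=00100  +wl: 
  step 7. node 6  ⊔preds=10000  new=01001  old=00000  +wl: 5
  step 8. node 7  ⊔preds=11111  new=01111  old=00000  +wl: 4
  step 9. node 1  ⊔preds=11111  new=10000  stable
  step 10. node 3  ⊔preds=01101  new=01101  old=00000  +wl: 6
  step 11. node 5  ⊔preds=01101  new=11111  old=11110  +wl: 1,7
  step 12. node 4  ⊔preds=01111  new=01101  stable
  step 13. node 6  ⊔preds=11101  new=01001  stable
  step 14. node 1  ⊔preds=11111  new=10000  stable
  step 15. node 7  ⊔preds=11111  new=01111  stable

Least fixpoint reached:
  node 0: 00011
  node 1: 10000
  node 2: 11111
  node 3: 01101
  node 4: 01101
  node 5: 11111
  node 6: 01001
  node 7: 01111

no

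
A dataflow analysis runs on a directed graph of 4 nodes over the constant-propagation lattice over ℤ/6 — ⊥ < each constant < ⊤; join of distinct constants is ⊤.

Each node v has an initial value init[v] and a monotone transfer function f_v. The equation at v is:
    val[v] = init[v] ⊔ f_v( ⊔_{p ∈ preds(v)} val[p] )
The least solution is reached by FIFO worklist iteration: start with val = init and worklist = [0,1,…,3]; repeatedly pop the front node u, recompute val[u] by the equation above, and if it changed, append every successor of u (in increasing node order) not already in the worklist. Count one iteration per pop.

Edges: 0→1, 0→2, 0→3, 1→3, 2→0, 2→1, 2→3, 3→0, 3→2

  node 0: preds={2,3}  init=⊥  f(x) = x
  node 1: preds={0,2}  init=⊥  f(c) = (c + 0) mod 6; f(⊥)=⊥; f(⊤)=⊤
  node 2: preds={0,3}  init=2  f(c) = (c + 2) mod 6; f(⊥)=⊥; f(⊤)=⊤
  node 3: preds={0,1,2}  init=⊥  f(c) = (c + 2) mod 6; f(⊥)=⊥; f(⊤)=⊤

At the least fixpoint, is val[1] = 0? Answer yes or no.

no

Worklist (8 pops):
  #1 pop 0: in=2 → 2 (was ⊥); enqueue []
  #2 pop 1: in=2 → 2 (was ⊥); enqueue []
  #3 pop 2: in=2 → ⊤ (was 2); enqueue [0,1]
  #4 pop 3: in=⊤ → ⊤ (was ⊥); enqueue [2]
  #5 pop 0: in=⊤ → ⊤ (was 2); enqueue [3]
  #6 pop 1: in=⊤ → ⊤ (was 2); enqueue []
  #7 pop 2: in=⊤ → ⊤ (no change)
  #8 pop 3: in=⊤ → ⊤ (no change)

Fixpoint:
  val[0] = ⊤
  val[1] = ⊤
  val[2] = ⊤
  val[3] = ⊤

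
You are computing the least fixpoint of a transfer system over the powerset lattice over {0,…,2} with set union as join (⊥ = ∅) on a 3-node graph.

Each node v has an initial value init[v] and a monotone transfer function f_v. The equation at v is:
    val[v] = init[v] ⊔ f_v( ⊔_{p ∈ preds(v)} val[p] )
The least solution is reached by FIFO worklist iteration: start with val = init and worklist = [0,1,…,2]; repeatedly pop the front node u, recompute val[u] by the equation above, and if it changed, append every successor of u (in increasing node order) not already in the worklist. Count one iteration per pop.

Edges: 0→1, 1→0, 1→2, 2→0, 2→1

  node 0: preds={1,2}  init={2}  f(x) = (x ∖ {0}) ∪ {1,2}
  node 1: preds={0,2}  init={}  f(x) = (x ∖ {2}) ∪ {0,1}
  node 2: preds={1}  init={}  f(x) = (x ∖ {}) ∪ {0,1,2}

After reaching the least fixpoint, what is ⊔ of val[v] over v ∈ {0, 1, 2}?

{0,1,2}

Iteration log — 5 steps:
  step 1. node 0  ⊔preds={}  new={1,2}  old={2}  +wl: 
  step 2. node 1  ⊔preds={1,2}  new={0,1}  old={}  +wl: 0
  step 3. node 2  ⊔preds={0,1}  new={0,1,2}  old={}  +wl: 1
  step 4. node 0  ⊔preds={0,1,2}  new={1,2}  stable
  step 5. node 1  ⊔preds={0,1,2}  new={0,1}  stable

Least fixpoint reached:
  node 0: {1,2}
  node 1: {0,1}
  node 2: {0,1,2}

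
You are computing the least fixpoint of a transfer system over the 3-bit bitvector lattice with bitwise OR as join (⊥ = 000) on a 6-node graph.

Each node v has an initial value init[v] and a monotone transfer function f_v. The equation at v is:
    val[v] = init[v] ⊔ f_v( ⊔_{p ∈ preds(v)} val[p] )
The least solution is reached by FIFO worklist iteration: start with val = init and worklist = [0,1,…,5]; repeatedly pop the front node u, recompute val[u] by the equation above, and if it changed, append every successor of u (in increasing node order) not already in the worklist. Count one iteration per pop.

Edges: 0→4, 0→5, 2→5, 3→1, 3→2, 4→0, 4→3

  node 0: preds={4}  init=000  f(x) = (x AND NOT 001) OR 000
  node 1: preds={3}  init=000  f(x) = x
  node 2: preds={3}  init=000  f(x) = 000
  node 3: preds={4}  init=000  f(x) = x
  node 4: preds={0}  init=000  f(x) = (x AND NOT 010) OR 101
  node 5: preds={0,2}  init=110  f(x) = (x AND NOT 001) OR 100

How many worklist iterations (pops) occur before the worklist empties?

12

Worklist (12 pops):
  #1 pop 0: in=000 → 000 (no change)
  #2 pop 1: in=000 → 000 (no change)
  #3 pop 2: in=000 → 000 (no change)
  #4 pop 3: in=000 → 000 (no change)
  #5 pop 4: in=000 → 101 (was 000); enqueue [0,3]
  #6 pop 5: in=000 → 110 (no change)
  #7 pop 0: in=101 → 100 (was 000); enqueue [4,5]
  #8 pop 3: in=101 → 101 (was 000); enqueue [1,2]
  #9 pop 4: in=100 → 101 (no change)
  #10 pop 5: in=100 → 110 (no change)
  #11 pop 1: in=101 → 101 (was 000); enqueue []
  #12 pop 2: in=101 → 000 (no change)

Fixpoint:
  val[0] = 100
  val[1] = 101
  val[2] = 000
  val[3] = 101
  val[4] = 101
  val[5] = 110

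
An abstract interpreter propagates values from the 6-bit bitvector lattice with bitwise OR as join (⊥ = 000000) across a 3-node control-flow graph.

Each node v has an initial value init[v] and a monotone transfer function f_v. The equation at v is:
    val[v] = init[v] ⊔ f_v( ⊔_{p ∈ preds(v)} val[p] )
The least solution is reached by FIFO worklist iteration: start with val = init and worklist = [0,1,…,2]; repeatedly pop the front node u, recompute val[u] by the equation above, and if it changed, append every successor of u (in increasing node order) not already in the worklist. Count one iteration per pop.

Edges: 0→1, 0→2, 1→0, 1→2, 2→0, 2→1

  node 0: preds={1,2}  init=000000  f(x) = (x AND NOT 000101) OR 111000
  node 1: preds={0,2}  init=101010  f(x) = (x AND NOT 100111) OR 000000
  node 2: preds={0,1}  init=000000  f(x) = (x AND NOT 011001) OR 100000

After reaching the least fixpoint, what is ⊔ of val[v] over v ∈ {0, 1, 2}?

Worklist (5 pops):
  #1 pop 0: in=101010 → 111010 (was 000000); enqueue []
  #2 pop 1: in=111010 → 111010 (was 101010); enqueue [0]
  #3 pop 2: in=111010 → 100010 (was 000000); enqueue [1]
  #4 pop 0: in=111010 → 111010 (no change)
  #5 pop 1: in=111010 → 111010 (no change)

Fixpoint:
  val[0] = 111010
  val[1] = 111010
  val[2] = 100010

111010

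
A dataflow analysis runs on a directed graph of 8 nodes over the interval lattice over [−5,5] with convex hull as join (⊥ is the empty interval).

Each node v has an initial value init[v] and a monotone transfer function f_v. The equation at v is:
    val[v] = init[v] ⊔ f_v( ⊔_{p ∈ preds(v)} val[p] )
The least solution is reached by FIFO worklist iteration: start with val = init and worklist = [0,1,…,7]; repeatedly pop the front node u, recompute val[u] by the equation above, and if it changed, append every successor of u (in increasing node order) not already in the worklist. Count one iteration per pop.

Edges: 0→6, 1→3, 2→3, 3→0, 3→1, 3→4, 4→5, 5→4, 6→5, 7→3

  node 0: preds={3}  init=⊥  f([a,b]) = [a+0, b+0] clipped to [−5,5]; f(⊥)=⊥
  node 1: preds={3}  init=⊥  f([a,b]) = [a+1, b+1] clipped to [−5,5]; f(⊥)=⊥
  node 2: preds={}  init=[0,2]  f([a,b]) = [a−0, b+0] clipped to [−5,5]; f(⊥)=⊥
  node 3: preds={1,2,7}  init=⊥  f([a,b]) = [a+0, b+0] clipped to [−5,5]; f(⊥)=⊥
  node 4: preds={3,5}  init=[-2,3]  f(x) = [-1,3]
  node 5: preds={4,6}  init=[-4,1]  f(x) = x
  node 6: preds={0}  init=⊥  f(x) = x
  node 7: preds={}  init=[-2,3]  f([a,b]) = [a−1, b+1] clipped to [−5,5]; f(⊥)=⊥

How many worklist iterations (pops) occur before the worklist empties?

26

Trace (26 dequeues):
  [1] u=0 | in ⊥ | out ⊥ | ==
  [2] u=1 | in ⊥ | out ⊥ | ==
  [3] u=2 | in ⊥ | out [0,2] | ==
  [4] u=3 | in [-2,3] | out [-2,3] | prev ⊥ | push {0,1}
  [5] u=4 | in [-4,3] | out [-2,3] | ==
  [6] u=5 | in [-2,3] | out [-4,3] | prev [-4,1] | push {4}
  [7] u=6 | in ⊥ | out ⊥ | ==
  [8] u=7 | in ⊥ | out [-2,3] | ==
  [9] u=0 | in [-2,3] | out [-2,3] | prev ⊥ | push {6}
  [10] u=1 | in [-2,3] | out [-1,4] | prev ⊥ | push {3}
  [11] u=4 | in [-4,3] | out [-2,3] | ==
  [12] u=6 | in [-2,3] | out [-2,3] | prev ⊥ | push {5}
  [13] u=3 | in [-2,4] | out [-2,4] | prev [-2,3] | push {0,1,4}
  [14] u=5 | in [-2,3] | out [-4,3] | ==
  [15] u=0 | in [-2,4] | out [-2,4] | prev [-2,3] | push {6}
  [16] u=1 | in [-2,4] | out [-1,5] | prev [-1,4] | push {3}
  [17] u=4 | in [-4,4] | out [-2,3] | ==
  [18] u=6 | in [-2,4] | out [-2,4] | prev [-2,3] | push {5}
  [19] u=3 | in [-2,5] | out [-2,5] | prev [-2,4] | push {0,1,4}
  [20] u=5 | in [-2,4] | out [-4,4] | prev [-4,3] | push {}
  [21] u=0 | in [-2,5] | out [-2,5] | prev [-2,4] | push {6}
  [22] u=1 | in [-2,5] | out [-1,5] | ==
  [23] u=4 | in [-4,5] | out [-2,3] | ==
  [24] u=6 | in [-2,5] | out [-2,5] | prev [-2,4] | push {5}
  [25] u=5 | in [-2,5] | out [-4,5] | prev [-4,4] | push {4}
  [26] u=4 | in [-4,5] | out [-2,3] | ==

Converged values:
  [0] [-2,5]
  [1] [-1,5]
  [2] [0,2]
  [3] [-2,5]
  [4] [-2,3]
  [5] [-4,5]
  [6] [-2,5]
  [7] [-2,3]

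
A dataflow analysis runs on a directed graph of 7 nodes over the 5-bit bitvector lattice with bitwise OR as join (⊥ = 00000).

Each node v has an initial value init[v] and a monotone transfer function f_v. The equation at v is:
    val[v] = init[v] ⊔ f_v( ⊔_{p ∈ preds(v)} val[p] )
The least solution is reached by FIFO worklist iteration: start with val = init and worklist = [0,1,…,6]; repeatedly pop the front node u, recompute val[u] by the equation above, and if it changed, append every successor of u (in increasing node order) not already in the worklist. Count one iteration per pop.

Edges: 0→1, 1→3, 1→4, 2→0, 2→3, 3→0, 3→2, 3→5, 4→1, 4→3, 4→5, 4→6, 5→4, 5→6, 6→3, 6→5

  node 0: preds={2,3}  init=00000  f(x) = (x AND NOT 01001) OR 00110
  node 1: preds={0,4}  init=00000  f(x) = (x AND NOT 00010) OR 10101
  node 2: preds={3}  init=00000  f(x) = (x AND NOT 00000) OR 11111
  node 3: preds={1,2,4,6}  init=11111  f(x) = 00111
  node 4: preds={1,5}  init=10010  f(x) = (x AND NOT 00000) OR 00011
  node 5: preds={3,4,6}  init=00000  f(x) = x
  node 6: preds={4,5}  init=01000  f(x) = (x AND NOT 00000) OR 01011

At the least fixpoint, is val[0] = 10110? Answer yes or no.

yes

Trace (16 dequeues):
  [1] u=0 | in 11111 | out 10110 | prev 00000 | push {}
  [2] u=1 | in 10110 | out 10101 | prev 00000 | push {}
  [3] u=2 | in 11111 | out 11111 | prev 00000 | push {0}
  [4] u=3 | in 11111 | out 11111 | ==
  [5] u=4 | in 10101 | out 10111 | prev 10010 | push {1,3}
  [6] u=5 | in 11111 | out 11111 | prev 00000 | push {4}
  [7] u=6 | in 11111 | out 11111 | prev 01000 | push {5}
  [8] u=0 | in 11111 | out 10110 | ==
  [9] u=1 | in 10111 | out 10101 | ==
  [10] u=3 | in 11111 | out 11111 | ==
  [11] u=4 | in 11111 | out 11111 | prev 10111 | push {1,3,6}
  [12] u=5 | in 11111 | out 11111 | ==
  [13] u=1 | in 11111 | out 11101 | prev 10101 | push {4}
  [14] u=3 | in 11111 | out 11111 | ==
  [15] u=6 | in 11111 | out 11111 | ==
  [16] u=4 | in 11111 | out 11111 | ==

Converged values:
  [0] 10110
  [1] 11101
  [2] 11111
  [3] 11111
  [4] 11111
  [5] 11111
  [6] 11111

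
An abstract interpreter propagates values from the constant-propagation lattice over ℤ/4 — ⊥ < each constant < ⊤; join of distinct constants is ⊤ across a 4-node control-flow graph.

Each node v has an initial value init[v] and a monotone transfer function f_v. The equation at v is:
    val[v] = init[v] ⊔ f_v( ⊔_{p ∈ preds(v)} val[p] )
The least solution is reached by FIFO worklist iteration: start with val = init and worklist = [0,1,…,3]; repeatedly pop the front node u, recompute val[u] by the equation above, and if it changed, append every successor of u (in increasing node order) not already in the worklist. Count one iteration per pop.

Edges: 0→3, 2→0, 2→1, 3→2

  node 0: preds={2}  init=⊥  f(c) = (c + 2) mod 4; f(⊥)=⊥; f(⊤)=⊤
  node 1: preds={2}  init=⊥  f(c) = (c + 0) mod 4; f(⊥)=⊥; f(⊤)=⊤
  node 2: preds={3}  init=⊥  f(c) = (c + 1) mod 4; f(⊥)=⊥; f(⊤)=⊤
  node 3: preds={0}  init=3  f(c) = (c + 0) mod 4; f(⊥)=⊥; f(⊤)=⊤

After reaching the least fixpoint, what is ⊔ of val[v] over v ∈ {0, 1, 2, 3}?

Iteration log — 11 steps:
  step 1. node 0  ⊔preds=⊥  new=⊥  stable
  step 2. node 1  ⊔preds=⊥  new=⊥  stable
  step 3. node 2  ⊔preds=3  new=0  old=⊥  +wl: 0,1
  step 4. node 3  ⊔preds=⊥  new=3  stable
  step 5. node 0  ⊔preds=0  new=2  old=⊥  +wl: 3
  step 6. node 1  ⊔preds=0  new=0  old=⊥  +wl: 
  step 7. node 3  ⊔preds=2  new=⊤  old=3  +wl: 2
  step 8. node 2  ⊔preds=⊤  new=⊤  old=0  +wl: 0,1
  step 9. node 0  ⊔preds=⊤  new=⊤  old=2  +wl: 3
  step 10. node 1  ⊔preds=⊤  new=⊤  old=0  +wl: 
  step 11. node 3  ⊔preds=⊤  new=⊤  stable

Least fixpoint reached:
  node 0: ⊤
  node 1: ⊤
  node 2: ⊤
  node 3: ⊤

⊤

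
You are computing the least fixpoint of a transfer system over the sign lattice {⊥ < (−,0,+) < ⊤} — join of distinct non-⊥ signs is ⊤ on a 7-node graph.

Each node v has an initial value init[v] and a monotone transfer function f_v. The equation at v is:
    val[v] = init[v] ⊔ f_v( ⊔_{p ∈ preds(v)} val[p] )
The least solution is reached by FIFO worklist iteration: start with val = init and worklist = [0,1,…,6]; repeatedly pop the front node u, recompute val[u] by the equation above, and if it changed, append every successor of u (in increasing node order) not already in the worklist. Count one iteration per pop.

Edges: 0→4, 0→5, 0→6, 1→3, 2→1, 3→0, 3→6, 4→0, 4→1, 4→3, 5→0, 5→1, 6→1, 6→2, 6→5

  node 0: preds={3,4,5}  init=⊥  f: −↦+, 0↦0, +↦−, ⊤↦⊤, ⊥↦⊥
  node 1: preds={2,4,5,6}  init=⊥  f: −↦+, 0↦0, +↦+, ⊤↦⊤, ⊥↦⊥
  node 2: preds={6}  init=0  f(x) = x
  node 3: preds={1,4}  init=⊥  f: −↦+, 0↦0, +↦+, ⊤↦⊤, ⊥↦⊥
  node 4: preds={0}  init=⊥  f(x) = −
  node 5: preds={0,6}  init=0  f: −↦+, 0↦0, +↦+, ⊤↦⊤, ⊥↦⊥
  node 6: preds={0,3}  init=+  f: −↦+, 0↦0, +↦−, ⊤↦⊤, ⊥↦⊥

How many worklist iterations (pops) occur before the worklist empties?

Trace (14 dequeues):
  [1] u=0 | in 0 | out 0 | prev ⊥ | push {}
  [2] u=1 | in ⊤ | out ⊤ | prev ⊥ | push {}
  [3] u=2 | in + | out ⊤ | prev 0 | push {1}
  [4] u=3 | in ⊤ | out ⊤ | prev ⊥ | push {0}
  [5] u=4 | in 0 | out − | prev ⊥ | push {3}
  [6] u=5 | in ⊤ | out ⊤ | prev 0 | push {}
  [7] u=6 | in ⊤ | out ⊤ | prev + | push {2,5}
  [8] u=1 | in ⊤ | out ⊤ | ==
  [9] u=0 | in ⊤ | out ⊤ | prev 0 | push {4,6}
  [10] u=3 | in ⊤ | out ⊤ | ==
  [11] u=2 | in ⊤ | out ⊤ | ==
  [12] u=5 | in ⊤ | out ⊤ | ==
  [13] u=4 | in ⊤ | out − | ==
  [14] u=6 | in ⊤ | out ⊤ | ==

Converged values:
  [0] ⊤
  [1] ⊤
  [2] ⊤
  [3] ⊤
  [4] −
  [5] ⊤
  [6] ⊤

14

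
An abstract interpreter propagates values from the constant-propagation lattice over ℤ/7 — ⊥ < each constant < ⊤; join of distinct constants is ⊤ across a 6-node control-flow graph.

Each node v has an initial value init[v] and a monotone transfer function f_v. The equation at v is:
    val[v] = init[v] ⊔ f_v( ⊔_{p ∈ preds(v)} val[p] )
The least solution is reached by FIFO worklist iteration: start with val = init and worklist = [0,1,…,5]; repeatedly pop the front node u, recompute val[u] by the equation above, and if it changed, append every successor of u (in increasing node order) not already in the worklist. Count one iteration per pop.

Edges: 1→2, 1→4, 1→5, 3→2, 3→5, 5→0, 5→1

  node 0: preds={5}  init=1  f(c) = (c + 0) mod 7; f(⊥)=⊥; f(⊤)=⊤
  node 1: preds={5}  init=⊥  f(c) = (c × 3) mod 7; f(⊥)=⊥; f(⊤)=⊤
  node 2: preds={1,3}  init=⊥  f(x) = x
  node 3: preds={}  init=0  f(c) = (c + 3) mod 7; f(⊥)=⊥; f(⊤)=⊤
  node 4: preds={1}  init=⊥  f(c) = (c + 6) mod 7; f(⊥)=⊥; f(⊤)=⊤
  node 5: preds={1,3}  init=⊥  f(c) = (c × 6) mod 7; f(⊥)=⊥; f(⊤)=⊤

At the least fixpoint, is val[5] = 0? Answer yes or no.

Iteration log — 11 steps:
  step 1. node 0  ⊔preds=⊥  new=1  stable
  step 2. node 1  ⊔preds=⊥  new=⊥  stable
  step 3. node 2  ⊔preds=0  new=0  old=⊥  +wl: 
  step 4. node 3  ⊔preds=⊥  new=0  stable
  step 5. node 4  ⊔preds=⊥  new=⊥  stable
  step 6. node 5  ⊔preds=0  new=0  old=⊥  +wl: 0,1
  step 7. node 0  ⊔preds=0  new=⊤  old=1  +wl: 
  step 8. node 1  ⊔preds=0  new=0  old=⊥  +wl: 2,4,5
  step 9. node 2  ⊔preds=0  new=0  stable
  step 10. node 4  ⊔preds=0  new=6  old=⊥  +wl: 
  step 11. node 5  ⊔preds=0  new=0  stable

Least fixpoint reached:
  node 0: ⊤
  node 1: 0
  node 2: 0
  node 3: 0
  node 4: 6
  node 5: 0

yes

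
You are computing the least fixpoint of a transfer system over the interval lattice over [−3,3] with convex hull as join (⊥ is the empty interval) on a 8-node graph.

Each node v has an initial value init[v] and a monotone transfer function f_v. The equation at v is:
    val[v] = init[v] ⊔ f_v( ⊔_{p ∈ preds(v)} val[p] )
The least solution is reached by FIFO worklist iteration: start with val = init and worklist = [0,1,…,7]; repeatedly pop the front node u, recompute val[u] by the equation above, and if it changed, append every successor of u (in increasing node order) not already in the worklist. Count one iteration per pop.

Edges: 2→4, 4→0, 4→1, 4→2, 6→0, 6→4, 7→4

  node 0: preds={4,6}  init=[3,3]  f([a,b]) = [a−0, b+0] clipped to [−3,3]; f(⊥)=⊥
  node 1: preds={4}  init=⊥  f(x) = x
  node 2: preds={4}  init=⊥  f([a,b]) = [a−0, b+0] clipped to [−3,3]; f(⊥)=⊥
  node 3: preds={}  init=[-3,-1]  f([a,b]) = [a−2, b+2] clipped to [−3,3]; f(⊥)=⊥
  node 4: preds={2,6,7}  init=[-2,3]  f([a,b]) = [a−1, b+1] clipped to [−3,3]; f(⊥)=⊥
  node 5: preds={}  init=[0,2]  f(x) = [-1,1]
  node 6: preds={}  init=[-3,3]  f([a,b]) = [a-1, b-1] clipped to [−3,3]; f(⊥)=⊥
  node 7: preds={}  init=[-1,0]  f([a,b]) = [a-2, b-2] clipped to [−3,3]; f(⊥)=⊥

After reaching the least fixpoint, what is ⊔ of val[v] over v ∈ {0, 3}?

[-3,3]

Trace (12 dequeues):
  [1] u=0 | in [-3,3] | out [-3,3] | prev [3,3] | push {}
  [2] u=1 | in [-2,3] | out [-2,3] | prev ⊥ | push {}
  [3] u=2 | in [-2,3] | out [-2,3] | prev ⊥ | push {}
  [4] u=3 | in ⊥ | out [-3,-1] | ==
  [5] u=4 | in [-3,3] | out [-3,3] | prev [-2,3] | push {0,1,2}
  [6] u=5 | in ⊥ | out [-1,2] | prev [0,2] | push {}
  [7] u=6 | in ⊥ | out [-3,3] | ==
  [8] u=7 | in ⊥ | out [-1,0] | ==
  [9] u=0 | in [-3,3] | out [-3,3] | ==
  [10] u=1 | in [-3,3] | out [-3,3] | prev [-2,3] | push {}
  [11] u=2 | in [-3,3] | out [-3,3] | prev [-2,3] | push {4}
  [12] u=4 | in [-3,3] | out [-3,3] | ==

Converged values:
  [0] [-3,3]
  [1] [-3,3]
  [2] [-3,3]
  [3] [-3,-1]
  [4] [-3,3]
  [5] [-1,2]
  [6] [-3,3]
  [7] [-1,0]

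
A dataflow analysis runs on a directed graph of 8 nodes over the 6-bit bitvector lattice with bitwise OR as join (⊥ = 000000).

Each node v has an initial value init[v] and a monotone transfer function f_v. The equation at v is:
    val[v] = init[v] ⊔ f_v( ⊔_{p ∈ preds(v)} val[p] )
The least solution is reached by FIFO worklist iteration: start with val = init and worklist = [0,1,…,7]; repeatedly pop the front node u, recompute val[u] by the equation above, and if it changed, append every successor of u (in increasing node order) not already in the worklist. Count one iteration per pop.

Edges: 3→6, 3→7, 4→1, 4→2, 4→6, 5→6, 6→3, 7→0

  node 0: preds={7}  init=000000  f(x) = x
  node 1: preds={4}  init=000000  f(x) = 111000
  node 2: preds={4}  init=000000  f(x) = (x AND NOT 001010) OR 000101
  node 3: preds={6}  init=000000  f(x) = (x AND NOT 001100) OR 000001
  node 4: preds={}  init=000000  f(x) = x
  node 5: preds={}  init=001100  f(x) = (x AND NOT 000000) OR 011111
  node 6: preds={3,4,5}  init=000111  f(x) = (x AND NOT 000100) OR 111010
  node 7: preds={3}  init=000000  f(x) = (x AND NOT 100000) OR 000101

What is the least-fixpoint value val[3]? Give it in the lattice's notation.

Worklist (13 pops):
  #1 pop 0: in=000000 → 000000 (no change)
  #2 pop 1: in=000000 → 111000 (was 000000); enqueue []
  #3 pop 2: in=000000 → 000101 (was 000000); enqueue []
  #4 pop 3: in=000111 → 000011 (was 000000); enqueue []
  #5 pop 4: in=000000 → 000000 (no change)
  #6 pop 5: in=000000 → 011111 (was 001100); enqueue []
  #7 pop 6: in=011111 → 111111 (was 000111); enqueue [3]
  #8 pop 7: in=000011 → 000111 (was 000000); enqueue [0]
  #9 pop 3: in=111111 → 110011 (was 000011); enqueue [6,7]
  #10 pop 0: in=000111 → 000111 (was 000000); enqueue []
  #11 pop 6: in=111111 → 111111 (no change)
  #12 pop 7: in=110011 → 010111 (was 000111); enqueue [0]
  #13 pop 0: in=010111 → 010111 (was 000111); enqueue []

Fixpoint:
  val[0] = 010111
  val[1] = 111000
  val[2] = 000101
  val[3] = 110011
  val[4] = 000000
  val[5] = 011111
  val[6] = 111111
  val[7] = 010111

110011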